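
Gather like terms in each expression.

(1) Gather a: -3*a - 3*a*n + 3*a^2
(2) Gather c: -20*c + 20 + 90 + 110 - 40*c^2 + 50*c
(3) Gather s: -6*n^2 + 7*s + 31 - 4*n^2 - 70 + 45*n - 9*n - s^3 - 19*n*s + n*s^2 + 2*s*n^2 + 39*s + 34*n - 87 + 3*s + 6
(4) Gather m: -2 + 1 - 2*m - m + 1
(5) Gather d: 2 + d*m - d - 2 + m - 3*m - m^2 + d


(1) = 3*a^2 + a*(-3*n - 3)
(2) = -40*c^2 + 30*c + 220
(3) = -10*n^2 + n*s^2 + 70*n - s^3 + s*(2*n^2 - 19*n + 49) - 120
(4) = -3*m
(5) = d*m - m^2 - 2*m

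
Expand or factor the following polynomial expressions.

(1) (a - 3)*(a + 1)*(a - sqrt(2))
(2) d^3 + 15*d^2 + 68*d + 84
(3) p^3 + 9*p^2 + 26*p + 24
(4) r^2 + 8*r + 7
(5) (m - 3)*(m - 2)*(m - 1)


(1) = a^3 - 2*a^2 - sqrt(2)*a^2 - 3*a + 2*sqrt(2)*a + 3*sqrt(2)
(2) = (d + 2)*(d + 6)*(d + 7)
(3) = (p + 2)*(p + 3)*(p + 4)
(4) = (r + 1)*(r + 7)
(5) = m^3 - 6*m^2 + 11*m - 6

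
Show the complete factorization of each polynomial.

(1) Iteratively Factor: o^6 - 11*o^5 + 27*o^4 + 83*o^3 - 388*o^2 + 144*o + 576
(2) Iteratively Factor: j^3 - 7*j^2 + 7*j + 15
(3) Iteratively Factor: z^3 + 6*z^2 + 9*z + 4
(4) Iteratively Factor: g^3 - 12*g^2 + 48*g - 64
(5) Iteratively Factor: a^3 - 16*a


(1) = (o + 1)*(o^5 - 12*o^4 + 39*o^3 + 44*o^2 - 432*o + 576) = (o - 4)*(o + 1)*(o^4 - 8*o^3 + 7*o^2 + 72*o - 144) = (o - 4)^2*(o + 1)*(o^3 - 4*o^2 - 9*o + 36) = (o - 4)^2*(o + 1)*(o + 3)*(o^2 - 7*o + 12) = (o - 4)^2*(o - 3)*(o + 1)*(o + 3)*(o - 4)
(2) = (j - 3)*(j^2 - 4*j - 5) = (j - 3)*(j + 1)*(j - 5)
(3) = (z + 4)*(z^2 + 2*z + 1) = (z + 1)*(z + 4)*(z + 1)
(4) = (g - 4)*(g^2 - 8*g + 16) = (g - 4)^2*(g - 4)
(5) = (a - 4)*(a^2 + 4*a) = (a - 4)*(a + 4)*(a)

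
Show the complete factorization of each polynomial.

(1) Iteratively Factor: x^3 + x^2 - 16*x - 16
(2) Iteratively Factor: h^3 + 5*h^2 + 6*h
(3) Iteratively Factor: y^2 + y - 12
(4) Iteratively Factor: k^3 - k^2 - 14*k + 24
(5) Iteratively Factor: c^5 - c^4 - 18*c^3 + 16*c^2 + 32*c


(1) = (x + 4)*(x^2 - 3*x - 4) = (x + 1)*(x + 4)*(x - 4)
(2) = (h + 2)*(h^2 + 3*h) = h*(h + 2)*(h + 3)
(3) = (y + 4)*(y - 3)
(4) = (k - 2)*(k^2 + k - 12) = (k - 3)*(k - 2)*(k + 4)
(5) = (c + 1)*(c^4 - 2*c^3 - 16*c^2 + 32*c) = c*(c + 1)*(c^3 - 2*c^2 - 16*c + 32) = c*(c + 1)*(c + 4)*(c^2 - 6*c + 8) = c*(c - 4)*(c + 1)*(c + 4)*(c - 2)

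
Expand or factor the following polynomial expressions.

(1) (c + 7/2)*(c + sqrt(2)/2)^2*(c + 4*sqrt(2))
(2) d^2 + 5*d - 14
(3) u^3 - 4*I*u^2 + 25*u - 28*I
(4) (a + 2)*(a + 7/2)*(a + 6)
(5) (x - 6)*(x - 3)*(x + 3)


(1) = c^4 + 7*c^3/2 + 5*sqrt(2)*c^3 + 17*c^2/2 + 35*sqrt(2)*c^2/2 + 2*sqrt(2)*c + 119*c/4 + 7*sqrt(2)
(2) = (d - 2)*(d + 7)
(3) = (u - 7*I)*(u - I)*(u + 4*I)
(4) = a^3 + 23*a^2/2 + 40*a + 42
(5) = x^3 - 6*x^2 - 9*x + 54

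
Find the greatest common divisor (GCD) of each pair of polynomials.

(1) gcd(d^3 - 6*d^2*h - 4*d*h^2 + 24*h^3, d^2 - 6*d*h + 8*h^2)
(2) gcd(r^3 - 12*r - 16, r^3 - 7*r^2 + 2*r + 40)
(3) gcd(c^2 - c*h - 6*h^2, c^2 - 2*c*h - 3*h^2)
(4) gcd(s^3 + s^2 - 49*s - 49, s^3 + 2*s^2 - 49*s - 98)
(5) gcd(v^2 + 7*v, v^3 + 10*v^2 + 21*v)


(1) = gcd((d - 6*h)*(d - 2*h)*(d + 2*h), (d - 4*h)*(d - 2*h)) = d - 2*h
(2) = r^2 - 2*r - 8
(3) = gcd((c - 3*h)*(c + 2*h), (c - 3*h)*(c + h)) = c - 3*h
(4) = gcd((s - 7)*(s + 1)*(s + 7), (s - 7)*(s + 2)*(s + 7)) = s^2 - 49
(5) = v^2 + 7*v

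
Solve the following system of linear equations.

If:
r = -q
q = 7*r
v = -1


Then:
q = 0
r = 0
v = -1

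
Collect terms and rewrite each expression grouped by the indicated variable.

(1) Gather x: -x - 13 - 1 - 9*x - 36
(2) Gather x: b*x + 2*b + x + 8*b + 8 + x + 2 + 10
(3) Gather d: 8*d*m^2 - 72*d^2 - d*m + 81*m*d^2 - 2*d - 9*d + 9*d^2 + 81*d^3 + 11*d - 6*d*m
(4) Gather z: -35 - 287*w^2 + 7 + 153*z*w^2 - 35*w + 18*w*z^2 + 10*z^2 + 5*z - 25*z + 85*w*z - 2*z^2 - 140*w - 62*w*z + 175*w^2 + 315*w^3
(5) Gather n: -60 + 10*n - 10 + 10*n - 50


(1) = -10*x - 50
(2) = 10*b + x*(b + 2) + 20
(3) = 81*d^3 + d^2*(81*m - 63) + d*(8*m^2 - 7*m)
(4) = 315*w^3 - 112*w^2 - 175*w + z^2*(18*w + 8) + z*(153*w^2 + 23*w - 20) - 28
(5) = 20*n - 120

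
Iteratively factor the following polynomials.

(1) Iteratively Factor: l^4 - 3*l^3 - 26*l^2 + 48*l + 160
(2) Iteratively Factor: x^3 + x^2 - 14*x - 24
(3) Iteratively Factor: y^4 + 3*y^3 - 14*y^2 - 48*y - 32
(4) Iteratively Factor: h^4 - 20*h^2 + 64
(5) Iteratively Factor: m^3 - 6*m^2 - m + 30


(1) = (l - 4)*(l^3 + l^2 - 22*l - 40) = (l - 5)*(l - 4)*(l^2 + 6*l + 8) = (l - 5)*(l - 4)*(l + 2)*(l + 4)
(2) = (x + 2)*(x^2 - x - 12) = (x - 4)*(x + 2)*(x + 3)
(3) = (y + 4)*(y^3 - y^2 - 10*y - 8) = (y - 4)*(y + 4)*(y^2 + 3*y + 2) = (y - 4)*(y + 1)*(y + 4)*(y + 2)
(4) = (h + 2)*(h^3 - 2*h^2 - 16*h + 32) = (h - 2)*(h + 2)*(h^2 - 16) = (h - 2)*(h + 2)*(h + 4)*(h - 4)
(5) = (m + 2)*(m^2 - 8*m + 15) = (m - 3)*(m + 2)*(m - 5)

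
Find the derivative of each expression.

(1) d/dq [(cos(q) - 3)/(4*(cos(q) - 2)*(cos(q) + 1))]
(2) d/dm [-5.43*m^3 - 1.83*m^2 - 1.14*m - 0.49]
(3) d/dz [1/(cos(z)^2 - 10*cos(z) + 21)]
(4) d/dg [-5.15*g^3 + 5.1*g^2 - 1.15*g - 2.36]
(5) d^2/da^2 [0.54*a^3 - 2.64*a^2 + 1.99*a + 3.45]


(1) = (cos(q)^2 - 6*cos(q) + 5)*sin(q)/(4*(cos(q) - 2)^2*(cos(q) + 1)^2)
(2) = -16.29*m^2 - 3.66*m - 1.14
(3) = 2*(cos(z) - 5)*sin(z)/(cos(z)^2 - 10*cos(z) + 21)^2
(4) = -15.45*g^2 + 10.2*g - 1.15
(5) = 3.24*a - 5.28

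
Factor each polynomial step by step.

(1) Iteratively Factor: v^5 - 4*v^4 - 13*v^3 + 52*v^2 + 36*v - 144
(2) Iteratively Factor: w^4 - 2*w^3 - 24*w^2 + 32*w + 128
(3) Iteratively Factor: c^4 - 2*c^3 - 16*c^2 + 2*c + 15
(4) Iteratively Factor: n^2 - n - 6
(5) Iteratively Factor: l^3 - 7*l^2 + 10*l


(1) = (v - 3)*(v^4 - v^3 - 16*v^2 + 4*v + 48) = (v - 4)*(v - 3)*(v^3 + 3*v^2 - 4*v - 12) = (v - 4)*(v - 3)*(v + 2)*(v^2 + v - 6) = (v - 4)*(v - 3)*(v + 2)*(v + 3)*(v - 2)
(2) = (w + 4)*(w^3 - 6*w^2 + 32) = (w - 4)*(w + 4)*(w^2 - 2*w - 8) = (w - 4)*(w + 2)*(w + 4)*(w - 4)
(3) = (c + 3)*(c^3 - 5*c^2 - c + 5) = (c - 1)*(c + 3)*(c^2 - 4*c - 5) = (c - 5)*(c - 1)*(c + 3)*(c + 1)
(4) = (n - 3)*(n + 2)
(5) = (l - 5)*(l^2 - 2*l) = l*(l - 5)*(l - 2)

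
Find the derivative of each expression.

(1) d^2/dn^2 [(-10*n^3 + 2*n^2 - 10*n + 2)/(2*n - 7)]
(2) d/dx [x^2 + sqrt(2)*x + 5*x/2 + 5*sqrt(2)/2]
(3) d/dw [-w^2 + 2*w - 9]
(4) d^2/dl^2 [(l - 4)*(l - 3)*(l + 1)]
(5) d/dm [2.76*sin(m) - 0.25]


(1) = 4*(-20*n^3 + 210*n^2 - 735*n - 17)/(8*n^3 - 84*n^2 + 294*n - 343)
(2) = 2*x + sqrt(2) + 5/2
(3) = 2 - 2*w
(4) = 6*l - 12
(5) = 2.76*cos(m)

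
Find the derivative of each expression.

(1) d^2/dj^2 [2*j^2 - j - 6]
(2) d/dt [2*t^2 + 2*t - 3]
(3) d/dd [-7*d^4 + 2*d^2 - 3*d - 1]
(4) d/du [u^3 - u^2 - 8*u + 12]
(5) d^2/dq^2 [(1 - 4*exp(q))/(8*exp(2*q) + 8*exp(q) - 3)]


(1) = 4
(2) = 4*t + 2
(3) = -28*d^3 + 4*d - 3
(4) = 3*u^2 - 2*u - 8
(5) = (-256*exp(4*q) + 512*exp(3*q) - 384*exp(2*q) + 64*exp(q) - 12)*exp(q)/(512*exp(6*q) + 1536*exp(5*q) + 960*exp(4*q) - 640*exp(3*q) - 360*exp(2*q) + 216*exp(q) - 27)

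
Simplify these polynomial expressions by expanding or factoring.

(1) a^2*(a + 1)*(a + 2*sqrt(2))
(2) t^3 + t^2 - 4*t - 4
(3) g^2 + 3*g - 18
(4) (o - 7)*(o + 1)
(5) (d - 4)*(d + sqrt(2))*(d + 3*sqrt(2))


(1) = a^4 + a^3 + 2*sqrt(2)*a^3 + 2*sqrt(2)*a^2
(2) = (t - 2)*(t + 1)*(t + 2)
(3) = (g - 3)*(g + 6)
(4) = o^2 - 6*o - 7
(5) = d^3 - 4*d^2 + 4*sqrt(2)*d^2 - 16*sqrt(2)*d + 6*d - 24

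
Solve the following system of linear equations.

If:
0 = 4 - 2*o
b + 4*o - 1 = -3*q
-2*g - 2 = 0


Then:
b = -3*q - 7
g = -1
o = 2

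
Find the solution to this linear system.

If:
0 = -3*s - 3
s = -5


Then:
No Solution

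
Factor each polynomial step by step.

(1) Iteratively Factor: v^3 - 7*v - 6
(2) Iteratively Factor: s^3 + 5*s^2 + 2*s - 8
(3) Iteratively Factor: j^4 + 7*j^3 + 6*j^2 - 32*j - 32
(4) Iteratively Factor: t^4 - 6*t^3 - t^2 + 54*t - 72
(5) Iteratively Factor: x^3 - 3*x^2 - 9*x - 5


(1) = (v + 1)*(v^2 - v - 6) = (v + 1)*(v + 2)*(v - 3)
(2) = (s - 1)*(s^2 + 6*s + 8) = (s - 1)*(s + 2)*(s + 4)
(3) = (j + 4)*(j^3 + 3*j^2 - 6*j - 8) = (j - 2)*(j + 4)*(j^2 + 5*j + 4) = (j - 2)*(j + 4)^2*(j + 1)
(4) = (t + 3)*(t^3 - 9*t^2 + 26*t - 24) = (t - 4)*(t + 3)*(t^2 - 5*t + 6) = (t - 4)*(t - 2)*(t + 3)*(t - 3)
(5) = (x - 5)*(x^2 + 2*x + 1) = (x - 5)*(x + 1)*(x + 1)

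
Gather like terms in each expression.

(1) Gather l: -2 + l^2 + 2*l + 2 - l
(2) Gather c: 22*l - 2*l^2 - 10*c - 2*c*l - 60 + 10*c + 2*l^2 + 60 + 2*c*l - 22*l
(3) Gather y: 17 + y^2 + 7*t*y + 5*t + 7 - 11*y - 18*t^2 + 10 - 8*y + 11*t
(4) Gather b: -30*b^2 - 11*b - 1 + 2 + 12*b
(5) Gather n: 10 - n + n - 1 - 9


(1) = l^2 + l
(2) = 0
(3) = -18*t^2 + 16*t + y^2 + y*(7*t - 19) + 34
(4) = -30*b^2 + b + 1
(5) = 0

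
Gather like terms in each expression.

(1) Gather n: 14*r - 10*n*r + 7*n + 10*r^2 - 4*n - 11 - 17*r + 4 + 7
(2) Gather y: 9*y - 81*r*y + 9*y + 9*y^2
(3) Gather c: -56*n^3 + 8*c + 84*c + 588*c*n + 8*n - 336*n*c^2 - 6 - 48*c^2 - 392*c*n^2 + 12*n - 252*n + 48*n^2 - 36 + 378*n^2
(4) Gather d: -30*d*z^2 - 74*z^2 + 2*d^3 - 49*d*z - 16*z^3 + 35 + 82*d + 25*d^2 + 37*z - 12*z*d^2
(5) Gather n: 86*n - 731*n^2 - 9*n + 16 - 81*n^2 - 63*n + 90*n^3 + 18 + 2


(1) = n*(3 - 10*r) + 10*r^2 - 3*r
(2) = 9*y^2 + y*(18 - 81*r)
(3) = c^2*(-336*n - 48) + c*(-392*n^2 + 588*n + 92) - 56*n^3 + 426*n^2 - 232*n - 42
(4) = 2*d^3 + d^2*(25 - 12*z) + d*(-30*z^2 - 49*z + 82) - 16*z^3 - 74*z^2 + 37*z + 35
(5) = 90*n^3 - 812*n^2 + 14*n + 36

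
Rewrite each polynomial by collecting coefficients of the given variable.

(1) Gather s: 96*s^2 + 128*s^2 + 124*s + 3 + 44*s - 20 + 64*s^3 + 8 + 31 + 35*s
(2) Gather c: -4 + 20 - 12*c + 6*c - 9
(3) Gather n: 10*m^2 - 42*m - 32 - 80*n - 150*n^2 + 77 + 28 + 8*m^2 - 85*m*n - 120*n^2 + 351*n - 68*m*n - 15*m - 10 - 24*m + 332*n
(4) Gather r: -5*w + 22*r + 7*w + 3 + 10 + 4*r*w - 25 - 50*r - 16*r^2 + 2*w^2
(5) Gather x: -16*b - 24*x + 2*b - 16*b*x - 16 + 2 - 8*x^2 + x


(1) = 64*s^3 + 224*s^2 + 203*s + 22
(2) = 7 - 6*c
(3) = 18*m^2 - 81*m - 270*n^2 + n*(603 - 153*m) + 63
(4) = -16*r^2 + r*(4*w - 28) + 2*w^2 + 2*w - 12
(5) = -14*b - 8*x^2 + x*(-16*b - 23) - 14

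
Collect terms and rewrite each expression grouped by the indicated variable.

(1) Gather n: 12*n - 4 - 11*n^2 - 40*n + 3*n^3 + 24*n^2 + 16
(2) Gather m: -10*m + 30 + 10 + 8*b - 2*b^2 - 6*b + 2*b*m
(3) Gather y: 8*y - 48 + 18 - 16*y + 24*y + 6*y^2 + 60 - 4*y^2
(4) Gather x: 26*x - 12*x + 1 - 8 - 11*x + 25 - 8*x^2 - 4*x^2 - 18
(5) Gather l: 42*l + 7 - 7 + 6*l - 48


(1) = 3*n^3 + 13*n^2 - 28*n + 12
(2) = -2*b^2 + 2*b + m*(2*b - 10) + 40
(3) = 2*y^2 + 16*y + 30
(4) = -12*x^2 + 3*x
(5) = 48*l - 48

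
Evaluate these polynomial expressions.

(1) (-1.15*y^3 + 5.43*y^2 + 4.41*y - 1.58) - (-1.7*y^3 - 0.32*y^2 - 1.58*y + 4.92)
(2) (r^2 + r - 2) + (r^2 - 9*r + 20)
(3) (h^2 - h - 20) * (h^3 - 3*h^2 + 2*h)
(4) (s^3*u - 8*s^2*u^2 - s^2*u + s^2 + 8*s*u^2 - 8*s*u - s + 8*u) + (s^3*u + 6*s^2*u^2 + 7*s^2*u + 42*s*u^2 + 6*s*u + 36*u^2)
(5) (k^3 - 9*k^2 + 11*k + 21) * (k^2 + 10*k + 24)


(1) = 0.55*y^3 + 5.75*y^2 + 5.99*y - 6.5
(2) = 2*r^2 - 8*r + 18
(3) = h^5 - 4*h^4 - 15*h^3 + 58*h^2 - 40*h
(4) = 2*s^3*u - 2*s^2*u^2 + 6*s^2*u + s^2 + 50*s*u^2 - 2*s*u - s + 36*u^2 + 8*u
(5) = k^5 + k^4 - 55*k^3 - 85*k^2 + 474*k + 504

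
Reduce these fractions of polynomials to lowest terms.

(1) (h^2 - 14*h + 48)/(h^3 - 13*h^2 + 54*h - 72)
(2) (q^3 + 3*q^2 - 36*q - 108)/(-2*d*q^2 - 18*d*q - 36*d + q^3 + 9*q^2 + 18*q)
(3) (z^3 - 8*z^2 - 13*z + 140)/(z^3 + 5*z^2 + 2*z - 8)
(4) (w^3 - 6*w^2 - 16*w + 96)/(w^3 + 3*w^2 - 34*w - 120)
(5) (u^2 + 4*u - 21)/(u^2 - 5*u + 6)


(1) = (h - 8)/(h^2 - 7*h + 12)
(2) = (q - 6)/(-2*d + q)
(3) = (z^2 - 12*z + 35)/(z^2 + z - 2)
(4) = (w - 4)/(w + 5)
(5) = (u + 7)/(u - 2)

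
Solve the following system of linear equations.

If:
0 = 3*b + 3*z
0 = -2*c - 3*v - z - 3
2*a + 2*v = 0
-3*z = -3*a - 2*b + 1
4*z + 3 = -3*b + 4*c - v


Then:
a = 21/13
b = -10/13
c = 7/13
v = -21/13
z = 10/13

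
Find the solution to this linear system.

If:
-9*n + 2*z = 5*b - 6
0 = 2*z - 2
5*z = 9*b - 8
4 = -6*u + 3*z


Then:
b = 13/9
n = 7/81
u = -1/6
z = 1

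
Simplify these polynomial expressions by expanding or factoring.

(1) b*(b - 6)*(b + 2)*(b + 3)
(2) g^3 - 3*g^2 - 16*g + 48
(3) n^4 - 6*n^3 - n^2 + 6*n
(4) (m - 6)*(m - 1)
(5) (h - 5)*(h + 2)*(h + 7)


(1) = b^4 - b^3 - 24*b^2 - 36*b
(2) = (g - 4)*(g - 3)*(g + 4)
(3) = n*(n - 6)*(n - 1)*(n + 1)
(4) = m^2 - 7*m + 6
(5) = h^3 + 4*h^2 - 31*h - 70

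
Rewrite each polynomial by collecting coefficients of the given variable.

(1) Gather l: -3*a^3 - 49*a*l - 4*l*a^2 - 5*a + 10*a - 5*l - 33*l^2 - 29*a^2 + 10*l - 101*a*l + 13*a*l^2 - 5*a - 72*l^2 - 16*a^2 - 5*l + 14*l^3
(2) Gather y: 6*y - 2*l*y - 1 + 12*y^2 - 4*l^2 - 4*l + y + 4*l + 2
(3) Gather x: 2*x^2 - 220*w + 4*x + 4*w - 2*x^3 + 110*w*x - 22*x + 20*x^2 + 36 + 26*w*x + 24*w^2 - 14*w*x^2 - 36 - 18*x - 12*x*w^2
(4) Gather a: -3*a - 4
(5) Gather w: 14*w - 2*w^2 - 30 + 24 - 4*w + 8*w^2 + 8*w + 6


(1) = -3*a^3 - 45*a^2 + 14*l^3 + l^2*(13*a - 105) + l*(-4*a^2 - 150*a)
(2) = -4*l^2 + 12*y^2 + y*(7 - 2*l) + 1
(3) = 24*w^2 - 216*w - 2*x^3 + x^2*(22 - 14*w) + x*(-12*w^2 + 136*w - 36)
(4) = -3*a - 4
(5) = 6*w^2 + 18*w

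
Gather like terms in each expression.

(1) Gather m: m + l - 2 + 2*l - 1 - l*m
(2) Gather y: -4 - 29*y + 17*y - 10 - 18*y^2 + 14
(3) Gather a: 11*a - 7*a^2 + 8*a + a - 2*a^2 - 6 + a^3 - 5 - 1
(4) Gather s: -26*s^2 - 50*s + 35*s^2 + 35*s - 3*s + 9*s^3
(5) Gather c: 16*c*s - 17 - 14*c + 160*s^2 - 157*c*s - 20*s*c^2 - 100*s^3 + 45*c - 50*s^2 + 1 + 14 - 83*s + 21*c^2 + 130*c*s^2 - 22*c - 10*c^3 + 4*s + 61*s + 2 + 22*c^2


(1) = 3*l + m*(1 - l) - 3
(2) = -18*y^2 - 12*y
(3) = a^3 - 9*a^2 + 20*a - 12
(4) = 9*s^3 + 9*s^2 - 18*s
(5) = -10*c^3 + c^2*(43 - 20*s) + c*(130*s^2 - 141*s + 9) - 100*s^3 + 110*s^2 - 18*s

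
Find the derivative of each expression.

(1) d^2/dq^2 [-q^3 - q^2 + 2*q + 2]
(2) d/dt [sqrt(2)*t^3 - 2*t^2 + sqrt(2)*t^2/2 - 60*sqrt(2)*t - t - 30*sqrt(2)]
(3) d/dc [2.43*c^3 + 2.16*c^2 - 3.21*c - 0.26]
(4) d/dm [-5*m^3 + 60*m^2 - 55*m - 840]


(1) = -6*q - 2
(2) = 3*sqrt(2)*t^2 - 4*t + sqrt(2)*t - 60*sqrt(2) - 1
(3) = 7.29*c^2 + 4.32*c - 3.21
(4) = -15*m^2 + 120*m - 55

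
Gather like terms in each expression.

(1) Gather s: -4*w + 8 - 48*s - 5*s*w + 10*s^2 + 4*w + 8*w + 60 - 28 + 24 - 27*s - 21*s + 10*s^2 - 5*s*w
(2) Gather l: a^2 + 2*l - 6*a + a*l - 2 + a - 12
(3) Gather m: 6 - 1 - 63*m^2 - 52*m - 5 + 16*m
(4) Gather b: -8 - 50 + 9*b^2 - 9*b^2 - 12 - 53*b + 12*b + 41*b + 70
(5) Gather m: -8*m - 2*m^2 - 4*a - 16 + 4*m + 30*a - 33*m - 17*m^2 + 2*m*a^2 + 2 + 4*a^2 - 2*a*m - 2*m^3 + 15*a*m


(1) = 20*s^2 + s*(-10*w - 96) + 8*w + 64
(2) = a^2 - 5*a + l*(a + 2) - 14
(3) = -63*m^2 - 36*m
(4) = 0
(5) = 4*a^2 + 26*a - 2*m^3 - 19*m^2 + m*(2*a^2 + 13*a - 37) - 14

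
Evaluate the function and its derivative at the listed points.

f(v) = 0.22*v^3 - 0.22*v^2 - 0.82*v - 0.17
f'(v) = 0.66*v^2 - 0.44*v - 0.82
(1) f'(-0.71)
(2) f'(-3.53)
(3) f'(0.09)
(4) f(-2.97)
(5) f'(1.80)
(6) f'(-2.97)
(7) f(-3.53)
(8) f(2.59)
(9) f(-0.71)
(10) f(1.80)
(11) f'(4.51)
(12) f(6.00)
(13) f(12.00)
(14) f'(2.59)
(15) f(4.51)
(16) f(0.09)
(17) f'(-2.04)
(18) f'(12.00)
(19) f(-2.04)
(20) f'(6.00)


(1) = -0.17
(2) = 8.96
(3) = -0.85
(4) = -5.44
(5) = 0.53
(6) = 6.31
(7) = -9.69
(8) = 0.05
(9) = 0.22
(10) = -1.08
(11) = 10.62
(12) = 34.51
(13) = 338.47
(14) = 2.47
(15) = 11.84
(16) = -0.25
(17) = 2.82
(18) = 88.94
(19) = -1.28
(20) = 20.30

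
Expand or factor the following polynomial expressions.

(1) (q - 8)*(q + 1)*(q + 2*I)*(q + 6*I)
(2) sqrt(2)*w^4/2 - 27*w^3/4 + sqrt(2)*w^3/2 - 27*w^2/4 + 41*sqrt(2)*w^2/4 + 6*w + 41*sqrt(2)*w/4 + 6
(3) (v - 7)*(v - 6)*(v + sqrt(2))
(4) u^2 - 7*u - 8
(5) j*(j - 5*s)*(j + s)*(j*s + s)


(1) = q^4 - 7*q^3 + 8*I*q^3 - 20*q^2 - 56*I*q^2 + 84*q - 64*I*q + 96
(2) = (w/2 + 1/2)*(w - 4*sqrt(2))*(w - 3*sqrt(2))*(sqrt(2)*w + 1/2)
(3) = v^3 - 13*v^2 + sqrt(2)*v^2 - 13*sqrt(2)*v + 42*v + 42*sqrt(2)
(4) = (u - 8)*(u + 1)
(5) = j^4*s - 4*j^3*s^2 + j^3*s - 5*j^2*s^3 - 4*j^2*s^2 - 5*j*s^3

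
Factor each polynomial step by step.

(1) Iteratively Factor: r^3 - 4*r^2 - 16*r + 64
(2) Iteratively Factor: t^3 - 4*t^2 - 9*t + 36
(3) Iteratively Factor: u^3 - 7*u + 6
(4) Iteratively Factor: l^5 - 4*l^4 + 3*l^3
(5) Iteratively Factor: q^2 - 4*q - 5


(1) = (r - 4)*(r^2 - 16) = (r - 4)^2*(r + 4)
(2) = (t - 4)*(t^2 - 9) = (t - 4)*(t + 3)*(t - 3)
(3) = (u - 1)*(u^2 + u - 6) = (u - 2)*(u - 1)*(u + 3)
(4) = (l)*(l^4 - 4*l^3 + 3*l^2) = l^2*(l^3 - 4*l^2 + 3*l) = l^2*(l - 3)*(l^2 - l) = l^2*(l - 3)*(l - 1)*(l)
(5) = (q + 1)*(q - 5)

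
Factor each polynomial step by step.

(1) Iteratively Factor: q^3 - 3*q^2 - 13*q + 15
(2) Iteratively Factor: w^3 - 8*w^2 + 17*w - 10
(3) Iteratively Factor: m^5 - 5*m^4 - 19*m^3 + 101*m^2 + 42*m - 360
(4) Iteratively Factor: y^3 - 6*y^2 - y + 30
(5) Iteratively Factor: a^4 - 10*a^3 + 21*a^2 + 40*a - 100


(1) = (q - 1)*(q^2 - 2*q - 15) = (q - 5)*(q - 1)*(q + 3)
(2) = (w - 2)*(w^2 - 6*w + 5) = (w - 5)*(w - 2)*(w - 1)
(3) = (m - 5)*(m^4 - 19*m^2 + 6*m + 72) = (m - 5)*(m - 3)*(m^3 + 3*m^2 - 10*m - 24) = (m - 5)*(m - 3)*(m + 2)*(m^2 + m - 12) = (m - 5)*(m - 3)*(m + 2)*(m + 4)*(m - 3)
(4) = (y - 5)*(y^2 - y - 6) = (y - 5)*(y + 2)*(y - 3)
(5) = (a - 5)*(a^3 - 5*a^2 - 4*a + 20) = (a - 5)^2*(a^2 - 4) = (a - 5)^2*(a - 2)*(a + 2)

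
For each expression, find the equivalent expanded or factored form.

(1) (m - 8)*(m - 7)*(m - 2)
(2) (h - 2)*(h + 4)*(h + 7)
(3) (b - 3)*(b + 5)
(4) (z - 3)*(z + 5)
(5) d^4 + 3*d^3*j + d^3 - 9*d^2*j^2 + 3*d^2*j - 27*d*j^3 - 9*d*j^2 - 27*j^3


(1) = m^3 - 17*m^2 + 86*m - 112
(2) = h^3 + 9*h^2 + 6*h - 56
(3) = b^2 + 2*b - 15
(4) = z^2 + 2*z - 15
(5) = (d + 1)*(d - 3*j)*(d + 3*j)^2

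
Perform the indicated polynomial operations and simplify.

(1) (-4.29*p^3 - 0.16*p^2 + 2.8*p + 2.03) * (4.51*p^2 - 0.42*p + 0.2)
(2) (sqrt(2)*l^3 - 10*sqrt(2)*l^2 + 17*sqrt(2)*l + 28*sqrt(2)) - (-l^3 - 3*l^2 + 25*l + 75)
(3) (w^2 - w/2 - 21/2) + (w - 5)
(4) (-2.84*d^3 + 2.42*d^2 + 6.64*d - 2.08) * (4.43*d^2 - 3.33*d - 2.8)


(1) = -19.3479*p^5 + 1.0802*p^4 + 11.8372*p^3 + 7.9473*p^2 - 0.2926*p + 0.406
(2) = l^3 + sqrt(2)*l^3 - 10*sqrt(2)*l^2 + 3*l^2 - 25*l + 17*sqrt(2)*l - 75 + 28*sqrt(2)
(3) = w^2 + w/2 - 31/2
(4) = -12.5812*d^5 + 20.1778*d^4 + 29.3086*d^3 - 38.1016*d^2 - 11.6656*d + 5.824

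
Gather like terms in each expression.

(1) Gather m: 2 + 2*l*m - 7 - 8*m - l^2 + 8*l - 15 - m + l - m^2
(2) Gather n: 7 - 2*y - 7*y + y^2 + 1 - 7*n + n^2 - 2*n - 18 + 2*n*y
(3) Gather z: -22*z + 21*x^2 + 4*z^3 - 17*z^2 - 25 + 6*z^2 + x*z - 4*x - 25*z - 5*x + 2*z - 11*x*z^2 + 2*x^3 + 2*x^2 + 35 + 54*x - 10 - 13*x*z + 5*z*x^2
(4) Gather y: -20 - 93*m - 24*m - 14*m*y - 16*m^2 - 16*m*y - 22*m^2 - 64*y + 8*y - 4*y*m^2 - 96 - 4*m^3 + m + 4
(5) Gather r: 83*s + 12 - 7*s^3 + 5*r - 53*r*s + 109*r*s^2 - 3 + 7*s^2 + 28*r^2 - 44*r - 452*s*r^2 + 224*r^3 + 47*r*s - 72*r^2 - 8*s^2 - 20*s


(1) = -l^2 + 9*l - m^2 + m*(2*l - 9) - 20
(2) = n^2 + n*(2*y - 9) + y^2 - 9*y - 10
(3) = 2*x^3 + 23*x^2 + 45*x + 4*z^3 + z^2*(-11*x - 11) + z*(5*x^2 - 12*x - 45)
(4) = -4*m^3 - 38*m^2 - 116*m + y*(-4*m^2 - 30*m - 56) - 112
(5) = 224*r^3 + r^2*(-452*s - 44) + r*(109*s^2 - 6*s - 39) - 7*s^3 - s^2 + 63*s + 9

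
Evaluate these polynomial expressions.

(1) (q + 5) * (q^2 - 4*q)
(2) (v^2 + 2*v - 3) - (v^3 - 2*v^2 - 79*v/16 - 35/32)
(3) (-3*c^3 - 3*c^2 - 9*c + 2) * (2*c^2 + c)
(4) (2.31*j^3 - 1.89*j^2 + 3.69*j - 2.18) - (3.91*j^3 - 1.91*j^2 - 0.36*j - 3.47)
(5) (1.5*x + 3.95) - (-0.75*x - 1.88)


(1) = q^3 + q^2 - 20*q
(2) = -v^3 + 3*v^2 + 111*v/16 - 61/32
(3) = -6*c^5 - 9*c^4 - 21*c^3 - 5*c^2 + 2*c
(4) = -1.6*j^3 + 0.02*j^2 + 4.05*j + 1.29
(5) = 2.25*x + 5.83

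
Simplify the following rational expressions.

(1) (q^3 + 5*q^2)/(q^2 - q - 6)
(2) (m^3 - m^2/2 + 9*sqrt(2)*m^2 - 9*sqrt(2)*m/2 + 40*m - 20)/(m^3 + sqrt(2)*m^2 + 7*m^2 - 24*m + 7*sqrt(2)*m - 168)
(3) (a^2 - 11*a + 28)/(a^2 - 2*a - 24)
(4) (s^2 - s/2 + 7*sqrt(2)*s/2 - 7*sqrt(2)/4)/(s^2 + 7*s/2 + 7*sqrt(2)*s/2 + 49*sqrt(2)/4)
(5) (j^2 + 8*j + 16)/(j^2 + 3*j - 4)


(1) = (q^3 + 5*q^2)/(q^2 - q - 6)
(2) = (2*m^2 + m*(-1 + 10*sqrt(2)) - 5*sqrt(2))/(2*m^2 + m*(14 - 6*sqrt(2)) - 42*sqrt(2))
(3) = (a^2 - 11*a + 28)/(a^2 - 2*a - 24)
(4) = (16*s - 8)/(16*s + 56)
(5) = (j + 4)/(j - 1)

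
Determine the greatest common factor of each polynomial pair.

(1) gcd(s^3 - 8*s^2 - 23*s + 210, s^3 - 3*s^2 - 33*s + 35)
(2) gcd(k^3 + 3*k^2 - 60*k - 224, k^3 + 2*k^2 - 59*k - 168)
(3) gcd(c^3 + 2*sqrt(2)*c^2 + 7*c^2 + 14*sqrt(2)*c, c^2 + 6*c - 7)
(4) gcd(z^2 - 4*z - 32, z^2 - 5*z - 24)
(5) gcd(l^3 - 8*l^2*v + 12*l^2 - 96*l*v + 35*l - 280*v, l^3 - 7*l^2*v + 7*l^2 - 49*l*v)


(1) = gcd((s - 7)*(s - 6)*(s + 5), (s - 7)*(s - 1)*(s + 5)) = s^2 - 2*s - 35
(2) = k^2 - k - 56
(3) = c + 7
(4) = gcd((z - 8)*(z + 4), (z - 8)*(z + 3)) = z - 8
(5) = l + 7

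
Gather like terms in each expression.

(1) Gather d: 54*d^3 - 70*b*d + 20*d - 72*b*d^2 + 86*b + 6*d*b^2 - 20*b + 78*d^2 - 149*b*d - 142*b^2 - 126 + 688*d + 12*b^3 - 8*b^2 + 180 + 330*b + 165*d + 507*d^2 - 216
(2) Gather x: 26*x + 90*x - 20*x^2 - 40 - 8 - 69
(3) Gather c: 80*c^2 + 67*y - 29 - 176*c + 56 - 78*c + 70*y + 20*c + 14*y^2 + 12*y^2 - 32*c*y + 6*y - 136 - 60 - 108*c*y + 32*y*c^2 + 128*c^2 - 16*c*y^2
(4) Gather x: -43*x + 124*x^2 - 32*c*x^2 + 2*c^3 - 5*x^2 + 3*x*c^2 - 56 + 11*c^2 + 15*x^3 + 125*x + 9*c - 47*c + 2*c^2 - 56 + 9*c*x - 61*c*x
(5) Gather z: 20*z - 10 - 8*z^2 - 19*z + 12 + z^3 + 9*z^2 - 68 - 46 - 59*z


(1) = 12*b^3 - 150*b^2 + 396*b + 54*d^3 + d^2*(585 - 72*b) + d*(6*b^2 - 219*b + 873) - 162
(2) = -20*x^2 + 116*x - 117
(3) = c^2*(32*y + 208) + c*(-16*y^2 - 140*y - 234) + 26*y^2 + 143*y - 169
(4) = 2*c^3 + 13*c^2 - 38*c + 15*x^3 + x^2*(119 - 32*c) + x*(3*c^2 - 52*c + 82) - 112
(5) = z^3 + z^2 - 58*z - 112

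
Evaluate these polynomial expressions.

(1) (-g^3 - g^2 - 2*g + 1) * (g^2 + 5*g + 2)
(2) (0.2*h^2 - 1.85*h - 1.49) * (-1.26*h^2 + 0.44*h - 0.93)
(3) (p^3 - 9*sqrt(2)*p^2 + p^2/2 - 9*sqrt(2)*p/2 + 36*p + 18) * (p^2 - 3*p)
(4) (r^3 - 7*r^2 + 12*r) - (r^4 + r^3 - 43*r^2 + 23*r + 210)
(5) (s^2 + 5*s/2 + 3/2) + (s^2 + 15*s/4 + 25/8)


(1) = -g^5 - 6*g^4 - 9*g^3 - 11*g^2 + g + 2
(2) = -0.252*h^4 + 2.419*h^3 + 0.8774*h^2 + 1.0649*h + 1.3857
(3) = p^5 - 9*sqrt(2)*p^4 - 5*p^4/2 + 45*sqrt(2)*p^3/2 + 69*p^3/2 - 90*p^2 + 27*sqrt(2)*p^2/2 - 54*p
(4) = -r^4 + 36*r^2 - 11*r - 210
(5) = 2*s^2 + 25*s/4 + 37/8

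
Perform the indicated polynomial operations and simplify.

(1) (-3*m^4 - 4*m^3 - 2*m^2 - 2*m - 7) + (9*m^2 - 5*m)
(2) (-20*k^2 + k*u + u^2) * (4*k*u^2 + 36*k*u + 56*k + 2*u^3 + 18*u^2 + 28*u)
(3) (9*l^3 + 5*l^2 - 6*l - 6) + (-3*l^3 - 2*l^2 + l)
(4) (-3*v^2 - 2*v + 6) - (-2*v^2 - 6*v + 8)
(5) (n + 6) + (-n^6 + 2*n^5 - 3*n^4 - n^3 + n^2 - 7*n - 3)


(1) = -3*m^4 - 4*m^3 + 7*m^2 - 7*m - 7
(2) = -80*k^3*u^2 - 720*k^3*u - 1120*k^3 - 36*k^2*u^3 - 324*k^2*u^2 - 504*k^2*u + 6*k*u^4 + 54*k*u^3 + 84*k*u^2 + 2*u^5 + 18*u^4 + 28*u^3
(3) = 6*l^3 + 3*l^2 - 5*l - 6
(4) = -v^2 + 4*v - 2
(5) = -n^6 + 2*n^5 - 3*n^4 - n^3 + n^2 - 6*n + 3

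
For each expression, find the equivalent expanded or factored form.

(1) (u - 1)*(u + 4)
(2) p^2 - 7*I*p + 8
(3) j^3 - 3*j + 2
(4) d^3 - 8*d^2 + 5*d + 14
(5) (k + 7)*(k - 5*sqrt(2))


(1) = u^2 + 3*u - 4
(2) = (p - 8*I)*(p + I)
(3) = (j - 1)^2*(j + 2)
(4) = (d - 7)*(d - 2)*(d + 1)
(5) = k^2 - 5*sqrt(2)*k + 7*k - 35*sqrt(2)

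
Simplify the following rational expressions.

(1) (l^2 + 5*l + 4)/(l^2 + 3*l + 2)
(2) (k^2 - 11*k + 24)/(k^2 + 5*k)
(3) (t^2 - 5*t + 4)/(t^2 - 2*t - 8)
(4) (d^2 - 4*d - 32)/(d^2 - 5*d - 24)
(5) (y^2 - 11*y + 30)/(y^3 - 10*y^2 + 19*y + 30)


(1) = (l + 4)/(l + 2)
(2) = (k^2 - 11*k + 24)/(k^2 + 5*k)
(3) = (t - 1)/(t + 2)
(4) = (d + 4)/(d + 3)
(5) = 1/(y + 1)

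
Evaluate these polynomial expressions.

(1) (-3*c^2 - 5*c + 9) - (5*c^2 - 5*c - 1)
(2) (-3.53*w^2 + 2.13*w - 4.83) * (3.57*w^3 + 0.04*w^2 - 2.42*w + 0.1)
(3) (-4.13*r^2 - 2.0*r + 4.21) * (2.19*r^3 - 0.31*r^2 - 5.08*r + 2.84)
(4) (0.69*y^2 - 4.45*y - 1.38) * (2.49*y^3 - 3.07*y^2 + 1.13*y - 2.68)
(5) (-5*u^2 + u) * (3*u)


(1) = 10 - 8*c^2
(2) = -12.6021*w^5 + 7.4629*w^4 - 8.6153*w^3 - 5.7008*w^2 + 11.9016*w - 0.483
(3) = -9.0447*r^5 - 3.0997*r^4 + 30.8203*r^3 - 2.8743*r^2 - 27.0668*r + 11.9564
(4) = 1.7181*y^5 - 13.1988*y^4 + 11.005*y^3 - 2.6411*y^2 + 10.3666*y + 3.6984
(5) = -15*u^3 + 3*u^2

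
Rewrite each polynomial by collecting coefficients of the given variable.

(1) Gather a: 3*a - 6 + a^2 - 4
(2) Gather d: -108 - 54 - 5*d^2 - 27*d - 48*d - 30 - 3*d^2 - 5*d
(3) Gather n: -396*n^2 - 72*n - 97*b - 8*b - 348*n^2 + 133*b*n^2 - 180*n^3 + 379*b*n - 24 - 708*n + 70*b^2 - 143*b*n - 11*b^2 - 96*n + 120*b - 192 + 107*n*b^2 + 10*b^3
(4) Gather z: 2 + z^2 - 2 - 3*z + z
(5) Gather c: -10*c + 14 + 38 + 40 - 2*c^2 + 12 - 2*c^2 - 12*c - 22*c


(1) = a^2 + 3*a - 10
(2) = -8*d^2 - 80*d - 192
(3) = 10*b^3 + 59*b^2 + 15*b - 180*n^3 + n^2*(133*b - 744) + n*(107*b^2 + 236*b - 876) - 216
(4) = z^2 - 2*z
(5) = -4*c^2 - 44*c + 104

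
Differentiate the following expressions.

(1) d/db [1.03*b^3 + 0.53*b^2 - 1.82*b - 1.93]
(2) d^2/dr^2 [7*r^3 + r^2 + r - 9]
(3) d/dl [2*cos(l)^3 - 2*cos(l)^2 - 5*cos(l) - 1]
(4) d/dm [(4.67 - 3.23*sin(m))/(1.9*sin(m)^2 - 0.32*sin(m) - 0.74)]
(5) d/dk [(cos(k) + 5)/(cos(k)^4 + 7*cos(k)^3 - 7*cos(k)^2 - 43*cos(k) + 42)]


(1) = 3.09*b^2 + 1.06*b - 1.82
(2) = 42*r + 2
(3) = (-6*cos(l)^2 + 4*cos(l) + 5)*sin(l)
(4) = (6.137*sin(m)^2 - 17.746*sin(m) + 3.8846)*cos(m)/(3.61*sin(m)^4 - 1.216*sin(m)^3 - 2.7096*sin(m)^2 + 0.4736*sin(m) + 0.5476)
(5) = (3*sin(k)^4 - 104*sin(k)^2 - 89*cos(k)/2 + 17*cos(3*k)/2 - 156)*sin(k)/((cos(k) - 2)^2*(cos(k) - 1)^2*(cos(k) + 3)^2*(cos(k) + 7)^2)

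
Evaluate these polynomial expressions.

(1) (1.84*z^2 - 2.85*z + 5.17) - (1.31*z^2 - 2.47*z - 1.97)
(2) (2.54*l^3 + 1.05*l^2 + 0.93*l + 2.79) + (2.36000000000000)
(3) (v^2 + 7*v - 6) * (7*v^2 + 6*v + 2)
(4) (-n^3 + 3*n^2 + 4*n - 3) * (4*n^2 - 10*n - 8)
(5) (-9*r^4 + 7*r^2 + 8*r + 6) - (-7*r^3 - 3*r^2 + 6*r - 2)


(1) = 0.53*z^2 - 0.38*z + 7.14
(2) = 2.54*l^3 + 1.05*l^2 + 0.93*l + 5.15
(3) = 7*v^4 + 55*v^3 + 2*v^2 - 22*v - 12
(4) = -4*n^5 + 22*n^4 - 6*n^3 - 76*n^2 - 2*n + 24
(5) = -9*r^4 + 7*r^3 + 10*r^2 + 2*r + 8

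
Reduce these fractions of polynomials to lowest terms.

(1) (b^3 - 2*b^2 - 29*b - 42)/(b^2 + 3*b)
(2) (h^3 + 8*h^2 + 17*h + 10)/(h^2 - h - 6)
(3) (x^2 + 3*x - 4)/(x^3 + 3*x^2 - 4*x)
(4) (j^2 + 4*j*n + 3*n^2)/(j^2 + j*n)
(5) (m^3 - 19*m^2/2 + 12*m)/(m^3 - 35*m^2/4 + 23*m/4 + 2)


(1) = (b^2 - 5*b - 14)/b
(2) = (h^2 + 6*h + 5)/(h - 3)
(3) = 1/x
(4) = (j + 3*n)/j
(5) = (4*m^2 - 6*m)/(4*m^2 - 3*m - 1)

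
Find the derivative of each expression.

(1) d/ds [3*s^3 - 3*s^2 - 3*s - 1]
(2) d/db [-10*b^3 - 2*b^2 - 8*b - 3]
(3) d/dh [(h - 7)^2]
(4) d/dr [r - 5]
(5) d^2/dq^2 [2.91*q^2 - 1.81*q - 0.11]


(1) = 9*s^2 - 6*s - 3
(2) = -30*b^2 - 4*b - 8
(3) = 2*h - 14
(4) = 1
(5) = 5.82000000000000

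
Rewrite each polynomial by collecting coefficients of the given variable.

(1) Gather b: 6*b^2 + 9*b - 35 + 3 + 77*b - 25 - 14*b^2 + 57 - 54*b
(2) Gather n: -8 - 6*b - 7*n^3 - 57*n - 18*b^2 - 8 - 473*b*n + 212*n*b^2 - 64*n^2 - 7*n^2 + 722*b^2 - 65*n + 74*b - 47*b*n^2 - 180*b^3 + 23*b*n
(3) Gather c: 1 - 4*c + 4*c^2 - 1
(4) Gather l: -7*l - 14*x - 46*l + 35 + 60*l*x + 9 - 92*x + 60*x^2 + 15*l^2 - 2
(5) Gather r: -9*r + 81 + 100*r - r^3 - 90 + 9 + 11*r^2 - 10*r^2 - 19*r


(1) = -8*b^2 + 32*b
(2) = -180*b^3 + 704*b^2 + 68*b - 7*n^3 + n^2*(-47*b - 71) + n*(212*b^2 - 450*b - 122) - 16
(3) = 4*c^2 - 4*c
(4) = 15*l^2 + l*(60*x - 53) + 60*x^2 - 106*x + 42
(5) = -r^3 + r^2 + 72*r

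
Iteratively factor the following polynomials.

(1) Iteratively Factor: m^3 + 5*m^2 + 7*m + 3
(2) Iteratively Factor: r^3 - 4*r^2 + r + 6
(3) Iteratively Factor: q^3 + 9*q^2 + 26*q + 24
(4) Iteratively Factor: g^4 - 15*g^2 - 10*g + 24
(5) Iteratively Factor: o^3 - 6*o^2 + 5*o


(1) = (m + 1)*(m^2 + 4*m + 3) = (m + 1)*(m + 3)*(m + 1)
(2) = (r - 3)*(r^2 - r - 2) = (r - 3)*(r + 1)*(r - 2)
(3) = (q + 4)*(q^2 + 5*q + 6) = (q + 3)*(q + 4)*(q + 2)
(4) = (g + 3)*(g^3 - 3*g^2 - 6*g + 8) = (g - 4)*(g + 3)*(g^2 + g - 2) = (g - 4)*(g + 2)*(g + 3)*(g - 1)
(5) = (o - 5)*(o^2 - o) = (o - 5)*(o - 1)*(o)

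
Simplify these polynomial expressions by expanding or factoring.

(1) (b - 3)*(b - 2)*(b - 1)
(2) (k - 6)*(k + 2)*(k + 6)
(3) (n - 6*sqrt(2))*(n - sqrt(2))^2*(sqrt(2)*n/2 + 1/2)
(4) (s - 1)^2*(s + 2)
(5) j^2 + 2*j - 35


(1) = b^3 - 6*b^2 + 11*b - 6
(2) = k^3 + 2*k^2 - 36*k - 72
(3) = sqrt(2)*n^4/2 - 15*n^3/2 + 9*sqrt(2)*n^2 + n - 6*sqrt(2)
(4) = s^3 - 3*s + 2
(5) = (j - 5)*(j + 7)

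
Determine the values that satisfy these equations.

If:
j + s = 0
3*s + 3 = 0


Then:
j = 1
s = -1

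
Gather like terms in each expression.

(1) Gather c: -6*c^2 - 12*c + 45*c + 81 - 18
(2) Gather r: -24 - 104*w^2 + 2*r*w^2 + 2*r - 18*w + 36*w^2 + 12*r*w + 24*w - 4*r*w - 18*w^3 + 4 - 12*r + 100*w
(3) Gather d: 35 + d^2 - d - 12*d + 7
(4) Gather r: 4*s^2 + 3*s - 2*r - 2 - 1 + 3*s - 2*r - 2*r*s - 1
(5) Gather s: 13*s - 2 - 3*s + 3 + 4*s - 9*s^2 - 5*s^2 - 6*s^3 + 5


(1) = -6*c^2 + 33*c + 63
(2) = r*(2*w^2 + 8*w - 10) - 18*w^3 - 68*w^2 + 106*w - 20
(3) = d^2 - 13*d + 42
(4) = r*(-2*s - 4) + 4*s^2 + 6*s - 4
(5) = -6*s^3 - 14*s^2 + 14*s + 6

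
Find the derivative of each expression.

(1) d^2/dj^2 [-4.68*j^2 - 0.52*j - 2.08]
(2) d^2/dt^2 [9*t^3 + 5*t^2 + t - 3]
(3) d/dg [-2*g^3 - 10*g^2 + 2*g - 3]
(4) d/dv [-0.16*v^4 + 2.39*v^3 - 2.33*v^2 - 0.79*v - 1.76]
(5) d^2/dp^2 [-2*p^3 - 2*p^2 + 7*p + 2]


(1) = -9.36000000000000
(2) = 54*t + 10
(3) = -6*g^2 - 20*g + 2
(4) = -0.64*v^3 + 7.17*v^2 - 4.66*v - 0.79
(5) = -12*p - 4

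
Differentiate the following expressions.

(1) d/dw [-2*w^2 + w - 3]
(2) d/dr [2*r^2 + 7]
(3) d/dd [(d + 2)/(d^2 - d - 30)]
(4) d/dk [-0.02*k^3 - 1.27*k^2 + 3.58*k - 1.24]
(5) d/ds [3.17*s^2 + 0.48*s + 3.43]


(1) = 1 - 4*w
(2) = 4*r
(3) = (d^2 - d - (d + 2)*(2*d - 1) - 30)/(-d^2 + d + 30)^2
(4) = -0.06*k^2 - 2.54*k + 3.58
(5) = 6.34*s + 0.48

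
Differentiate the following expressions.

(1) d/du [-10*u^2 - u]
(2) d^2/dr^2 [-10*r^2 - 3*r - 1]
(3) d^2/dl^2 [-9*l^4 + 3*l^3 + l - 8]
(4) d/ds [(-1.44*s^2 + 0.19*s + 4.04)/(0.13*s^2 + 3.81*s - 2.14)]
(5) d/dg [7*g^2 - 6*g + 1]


(1) = -20*u - 1
(2) = -20
(3) = 18*l*(1 - 6*l)
(4) = (-5.5111*s^2 + 5.1128*s - 15.799)/(0.0169*s^4 + 0.9906*s^3 + 13.9597*s^2 - 16.3068*s + 4.5796)
(5) = 14*g - 6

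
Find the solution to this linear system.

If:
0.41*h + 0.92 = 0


Then:
h = -2.24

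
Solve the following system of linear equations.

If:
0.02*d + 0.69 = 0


Then:
d = -34.50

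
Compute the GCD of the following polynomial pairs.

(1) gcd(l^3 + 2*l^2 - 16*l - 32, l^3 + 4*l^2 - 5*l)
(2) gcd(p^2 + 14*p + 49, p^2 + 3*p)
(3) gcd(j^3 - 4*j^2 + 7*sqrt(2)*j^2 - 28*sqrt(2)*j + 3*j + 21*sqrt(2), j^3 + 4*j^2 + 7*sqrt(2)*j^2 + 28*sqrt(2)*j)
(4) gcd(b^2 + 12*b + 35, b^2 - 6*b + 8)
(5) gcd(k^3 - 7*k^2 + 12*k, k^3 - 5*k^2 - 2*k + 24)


(1) = 1
(2) = 1
(3) = gcd((j - 3)*(j - 1)*(j + 7*sqrt(2)), j*(j + 4)*(j + 7*sqrt(2))) = j + 7*sqrt(2)
(4) = gcd((b + 5)*(b + 7), (b - 4)*(b - 2)) = 1
(5) = k^2 - 7*k + 12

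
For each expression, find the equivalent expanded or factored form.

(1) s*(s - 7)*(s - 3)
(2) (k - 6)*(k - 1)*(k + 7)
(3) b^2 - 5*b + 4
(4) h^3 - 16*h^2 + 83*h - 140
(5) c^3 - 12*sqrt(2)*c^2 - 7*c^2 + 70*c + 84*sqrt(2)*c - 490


(1) = s^3 - 10*s^2 + 21*s
(2) = k^3 - 43*k + 42
(3) = (b - 4)*(b - 1)
(4) = (h - 7)*(h - 5)*(h - 4)
(5) = (c - 7)*(c - 7*sqrt(2))*(c - 5*sqrt(2))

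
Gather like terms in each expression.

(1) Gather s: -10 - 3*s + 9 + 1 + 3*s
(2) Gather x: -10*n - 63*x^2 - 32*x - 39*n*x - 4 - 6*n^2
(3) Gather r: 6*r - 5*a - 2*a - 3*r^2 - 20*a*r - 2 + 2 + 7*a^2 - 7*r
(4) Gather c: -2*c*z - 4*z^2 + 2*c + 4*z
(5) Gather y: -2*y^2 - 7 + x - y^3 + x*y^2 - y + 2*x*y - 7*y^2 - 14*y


(1) = 0
(2) = -6*n^2 - 10*n - 63*x^2 + x*(-39*n - 32) - 4
(3) = 7*a^2 - 7*a - 3*r^2 + r*(-20*a - 1)
(4) = c*(2 - 2*z) - 4*z^2 + 4*z
(5) = x - y^3 + y^2*(x - 9) + y*(2*x - 15) - 7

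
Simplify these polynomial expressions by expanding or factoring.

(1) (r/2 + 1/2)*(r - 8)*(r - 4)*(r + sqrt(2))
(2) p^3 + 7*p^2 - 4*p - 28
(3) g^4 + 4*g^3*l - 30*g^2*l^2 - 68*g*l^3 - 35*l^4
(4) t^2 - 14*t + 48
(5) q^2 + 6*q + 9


(1) = r^4/2 - 11*r^3/2 + sqrt(2)*r^3/2 - 11*sqrt(2)*r^2/2 + 10*r^2 + 10*sqrt(2)*r + 16*r + 16*sqrt(2)
(2) = (p - 2)*(p + 2)*(p + 7)
(3) = (g - 5*l)*(g + l)^2*(g + 7*l)
(4) = (t - 8)*(t - 6)
(5) = (q + 3)^2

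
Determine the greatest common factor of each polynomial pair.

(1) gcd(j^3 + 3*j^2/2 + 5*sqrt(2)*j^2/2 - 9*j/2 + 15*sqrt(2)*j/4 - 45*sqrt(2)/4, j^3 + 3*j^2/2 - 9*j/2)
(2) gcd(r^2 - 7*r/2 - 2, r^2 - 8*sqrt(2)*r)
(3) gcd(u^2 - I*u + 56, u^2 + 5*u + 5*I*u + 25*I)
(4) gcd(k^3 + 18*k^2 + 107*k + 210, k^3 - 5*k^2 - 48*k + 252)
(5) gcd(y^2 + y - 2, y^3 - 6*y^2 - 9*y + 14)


(1) = j^2 + 3*j/2 - 9/2
(2) = gcd((r - 4)*(r + 1/2), r*(r - 8*sqrt(2))) = 1
(3) = gcd((u - 8*I)*(u + 7*I), (u + 5)*(u + 5*I)) = 1
(4) = gcd((k + 5)*(k + 6)*(k + 7), (k - 6)^2*(k + 7)) = k + 7
(5) = gcd((y - 1)*(y + 2), (y - 7)*(y - 1)*(y + 2)) = y^2 + y - 2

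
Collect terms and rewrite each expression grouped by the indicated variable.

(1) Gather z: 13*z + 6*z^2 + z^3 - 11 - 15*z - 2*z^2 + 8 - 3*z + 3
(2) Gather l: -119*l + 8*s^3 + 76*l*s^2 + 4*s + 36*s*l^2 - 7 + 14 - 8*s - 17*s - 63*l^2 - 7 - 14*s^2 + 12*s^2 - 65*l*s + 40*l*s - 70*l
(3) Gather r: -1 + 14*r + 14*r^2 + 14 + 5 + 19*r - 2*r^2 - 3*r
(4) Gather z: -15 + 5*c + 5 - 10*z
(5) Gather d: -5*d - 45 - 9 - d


(1) = z^3 + 4*z^2 - 5*z
(2) = l^2*(36*s - 63) + l*(76*s^2 - 25*s - 189) + 8*s^3 - 2*s^2 - 21*s
(3) = 12*r^2 + 30*r + 18
(4) = 5*c - 10*z - 10
(5) = -6*d - 54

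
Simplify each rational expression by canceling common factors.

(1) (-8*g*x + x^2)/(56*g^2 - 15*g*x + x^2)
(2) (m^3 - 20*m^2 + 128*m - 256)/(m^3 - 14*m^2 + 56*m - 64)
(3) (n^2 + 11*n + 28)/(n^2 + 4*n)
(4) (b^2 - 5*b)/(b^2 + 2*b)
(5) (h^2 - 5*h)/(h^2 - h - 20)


(1) = x/(-7*g + x)
(2) = (m - 8)/(m - 2)
(3) = (n + 7)/n
(4) = (b - 5)/(b + 2)
(5) = h/(h + 4)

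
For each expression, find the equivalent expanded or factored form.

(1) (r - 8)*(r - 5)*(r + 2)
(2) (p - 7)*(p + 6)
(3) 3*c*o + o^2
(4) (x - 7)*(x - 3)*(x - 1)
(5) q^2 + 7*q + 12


(1) = r^3 - 11*r^2 + 14*r + 80
(2) = p^2 - p - 42
(3) = o*(3*c + o)
(4) = x^3 - 11*x^2 + 31*x - 21
(5) = (q + 3)*(q + 4)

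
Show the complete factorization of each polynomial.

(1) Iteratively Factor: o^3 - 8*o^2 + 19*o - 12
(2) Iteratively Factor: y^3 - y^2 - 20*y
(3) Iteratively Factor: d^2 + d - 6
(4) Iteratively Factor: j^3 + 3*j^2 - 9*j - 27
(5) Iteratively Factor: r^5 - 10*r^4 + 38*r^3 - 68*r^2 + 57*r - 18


(1) = (o - 3)*(o^2 - 5*o + 4) = (o - 3)*(o - 1)*(o - 4)
(2) = (y - 5)*(y^2 + 4*y) = (y - 5)*(y + 4)*(y)
(3) = (d - 2)*(d + 3)
(4) = (j + 3)*(j^2 - 9) = (j + 3)^2*(j - 3)
(5) = (r - 1)*(r^4 - 9*r^3 + 29*r^2 - 39*r + 18) = (r - 3)*(r - 1)*(r^3 - 6*r^2 + 11*r - 6) = (r - 3)*(r - 1)^2*(r^2 - 5*r + 6) = (r - 3)^2*(r - 1)^2*(r - 2)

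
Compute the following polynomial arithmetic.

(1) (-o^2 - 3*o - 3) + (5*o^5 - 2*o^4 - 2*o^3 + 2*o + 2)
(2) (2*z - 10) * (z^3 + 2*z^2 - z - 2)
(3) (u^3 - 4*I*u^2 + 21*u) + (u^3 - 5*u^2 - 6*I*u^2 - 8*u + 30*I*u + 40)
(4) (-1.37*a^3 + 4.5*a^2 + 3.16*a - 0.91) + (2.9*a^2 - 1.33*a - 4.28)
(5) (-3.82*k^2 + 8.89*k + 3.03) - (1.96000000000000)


(1) = 5*o^5 - 2*o^4 - 2*o^3 - o^2 - o - 1
(2) = 2*z^4 - 6*z^3 - 22*z^2 + 6*z + 20
(3) = 2*u^3 - 5*u^2 - 10*I*u^2 + 13*u + 30*I*u + 40
(4) = -1.37*a^3 + 7.4*a^2 + 1.83*a - 5.19
(5) = -3.82*k^2 + 8.89*k + 1.07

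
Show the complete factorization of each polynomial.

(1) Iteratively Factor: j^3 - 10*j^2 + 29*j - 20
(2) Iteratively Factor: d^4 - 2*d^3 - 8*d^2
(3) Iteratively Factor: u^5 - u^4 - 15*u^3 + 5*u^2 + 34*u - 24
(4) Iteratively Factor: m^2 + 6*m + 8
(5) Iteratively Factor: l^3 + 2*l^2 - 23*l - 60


(1) = (j - 1)*(j^2 - 9*j + 20) = (j - 5)*(j - 1)*(j - 4)
(2) = (d + 2)*(d^3 - 4*d^2) = (d - 4)*(d + 2)*(d^2) = d*(d - 4)*(d + 2)*(d)
(3) = (u - 1)*(u^4 - 15*u^2 - 10*u + 24) = (u - 1)*(u + 2)*(u^3 - 2*u^2 - 11*u + 12) = (u - 1)^2*(u + 2)*(u^2 - u - 12) = (u - 1)^2*(u + 2)*(u + 3)*(u - 4)
(4) = (m + 4)*(m + 2)
(5) = (l + 3)*(l^2 - l - 20) = (l - 5)*(l + 3)*(l + 4)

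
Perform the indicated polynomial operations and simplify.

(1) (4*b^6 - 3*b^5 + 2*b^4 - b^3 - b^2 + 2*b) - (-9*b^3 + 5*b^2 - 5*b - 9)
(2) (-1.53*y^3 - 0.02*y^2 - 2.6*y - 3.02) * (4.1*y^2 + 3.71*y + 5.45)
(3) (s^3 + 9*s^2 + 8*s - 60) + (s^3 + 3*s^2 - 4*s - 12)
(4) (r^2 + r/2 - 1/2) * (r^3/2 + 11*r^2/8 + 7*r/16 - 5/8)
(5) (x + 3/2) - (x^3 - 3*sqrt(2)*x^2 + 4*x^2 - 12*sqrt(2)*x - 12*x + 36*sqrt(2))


(1) = 4*b^6 - 3*b^5 + 2*b^4 + 8*b^3 - 6*b^2 + 7*b + 9
(2) = -6.273*y^5 - 5.7583*y^4 - 19.0727*y^3 - 22.137*y^2 - 25.3742*y - 16.459
(3) = 2*s^3 + 12*s^2 + 4*s - 72
(4) = r^5/2 + 13*r^4/8 + 7*r^3/8 - 35*r^2/32 - 17*r/32 + 5/16
(5) = -x^3 - 4*x^2 + 3*sqrt(2)*x^2 + 13*x + 12*sqrt(2)*x - 36*sqrt(2) + 3/2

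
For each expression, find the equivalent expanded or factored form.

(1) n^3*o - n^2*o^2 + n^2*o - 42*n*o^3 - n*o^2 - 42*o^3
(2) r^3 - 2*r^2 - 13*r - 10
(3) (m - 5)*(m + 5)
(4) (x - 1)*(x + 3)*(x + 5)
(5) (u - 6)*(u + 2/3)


(1) = (n - 7*o)*(n + 6*o)*(n*o + o)
(2) = (r - 5)*(r + 1)*(r + 2)
(3) = m^2 - 25
(4) = x^3 + 7*x^2 + 7*x - 15
(5) = u^2 - 16*u/3 - 4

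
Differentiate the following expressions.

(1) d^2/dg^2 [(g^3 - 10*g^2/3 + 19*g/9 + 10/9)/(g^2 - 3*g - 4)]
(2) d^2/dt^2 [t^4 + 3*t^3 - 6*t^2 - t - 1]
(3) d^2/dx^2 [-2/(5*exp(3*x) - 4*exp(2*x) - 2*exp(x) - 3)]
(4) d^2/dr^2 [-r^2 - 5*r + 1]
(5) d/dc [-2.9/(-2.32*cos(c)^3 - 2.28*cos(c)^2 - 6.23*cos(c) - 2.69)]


(1) = 4*(23*g^3 - 3*g^2 + 285*g - 289)/(9*(g^6 - 9*g^5 + 15*g^4 + 45*g^3 - 60*g^2 - 144*g - 64))
(2) = 12*t^2 + 18*t - 12
(3) = 2*(2*(-15*exp(2*x) + 8*exp(x) + 2)^2*exp(x) + (45*exp(2*x) - 16*exp(x) - 2)*(-5*exp(3*x) + 4*exp(2*x) + 2*exp(x) + 3))*exp(x)/(-5*exp(3*x) + 4*exp(2*x) + 2*exp(x) + 3)^3
(4) = -2
(5) = (20.184*cos(c)^2 + 13.224*cos(c) + 18.067)*sin(c)/(2.32*cos(c)^3 + 2.28*cos(c)^2 + 6.23*cos(c) + 2.69)^2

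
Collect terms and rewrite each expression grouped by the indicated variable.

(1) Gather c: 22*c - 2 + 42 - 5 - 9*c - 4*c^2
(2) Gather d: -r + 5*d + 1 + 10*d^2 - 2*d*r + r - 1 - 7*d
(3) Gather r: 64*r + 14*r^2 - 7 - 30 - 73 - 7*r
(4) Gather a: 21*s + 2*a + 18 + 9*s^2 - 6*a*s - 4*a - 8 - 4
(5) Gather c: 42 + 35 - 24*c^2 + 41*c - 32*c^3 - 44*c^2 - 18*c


(1) = -4*c^2 + 13*c + 35
(2) = 10*d^2 + d*(-2*r - 2)
(3) = 14*r^2 + 57*r - 110
(4) = a*(-6*s - 2) + 9*s^2 + 21*s + 6
(5) = -32*c^3 - 68*c^2 + 23*c + 77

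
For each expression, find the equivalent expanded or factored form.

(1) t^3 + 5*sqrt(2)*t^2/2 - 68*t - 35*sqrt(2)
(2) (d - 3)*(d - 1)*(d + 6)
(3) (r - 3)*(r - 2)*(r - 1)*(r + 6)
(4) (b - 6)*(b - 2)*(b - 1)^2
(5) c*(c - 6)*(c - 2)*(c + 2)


(1) = (t - 5*sqrt(2))*(t + sqrt(2)/2)*(t + 7*sqrt(2))
(2) = d^3 + 2*d^2 - 21*d + 18
(3) = r^4 - 25*r^2 + 60*r - 36
(4) = b^4 - 10*b^3 + 29*b^2 - 32*b + 12
(5) = c^4 - 6*c^3 - 4*c^2 + 24*c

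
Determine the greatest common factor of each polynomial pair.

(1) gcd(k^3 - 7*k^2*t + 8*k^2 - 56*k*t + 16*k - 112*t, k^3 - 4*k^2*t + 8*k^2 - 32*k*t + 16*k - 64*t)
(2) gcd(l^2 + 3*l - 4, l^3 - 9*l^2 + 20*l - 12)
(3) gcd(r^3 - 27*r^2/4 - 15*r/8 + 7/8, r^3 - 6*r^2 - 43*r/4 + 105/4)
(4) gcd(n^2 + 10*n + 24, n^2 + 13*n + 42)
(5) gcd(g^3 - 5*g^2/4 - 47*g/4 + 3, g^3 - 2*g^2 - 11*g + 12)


(1) = k^2 + 8*k + 16
(2) = l - 1
(3) = gcd((r - 7)*(r - 1/4)*(r + 1/2), (r - 7)*(r - 3/2)*(r + 5/2)) = r - 7
(4) = gcd((n + 4)*(n + 6), (n + 6)*(n + 7)) = n + 6
(5) = gcd((g - 4)*(g - 1/4)*(g + 3), (g - 4)*(g - 1)*(g + 3)) = g^2 - g - 12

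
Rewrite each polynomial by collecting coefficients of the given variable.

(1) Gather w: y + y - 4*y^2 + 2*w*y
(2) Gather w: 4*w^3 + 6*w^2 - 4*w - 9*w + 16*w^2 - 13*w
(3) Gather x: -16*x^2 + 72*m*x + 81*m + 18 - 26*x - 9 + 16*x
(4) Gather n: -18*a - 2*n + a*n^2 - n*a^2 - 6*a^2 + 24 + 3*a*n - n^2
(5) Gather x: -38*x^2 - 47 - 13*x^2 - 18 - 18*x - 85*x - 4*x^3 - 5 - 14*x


(1) = 2*w*y - 4*y^2 + 2*y
(2) = 4*w^3 + 22*w^2 - 26*w
(3) = 81*m - 16*x^2 + x*(72*m - 10) + 9
(4) = -6*a^2 - 18*a + n^2*(a - 1) + n*(-a^2 + 3*a - 2) + 24
(5) = -4*x^3 - 51*x^2 - 117*x - 70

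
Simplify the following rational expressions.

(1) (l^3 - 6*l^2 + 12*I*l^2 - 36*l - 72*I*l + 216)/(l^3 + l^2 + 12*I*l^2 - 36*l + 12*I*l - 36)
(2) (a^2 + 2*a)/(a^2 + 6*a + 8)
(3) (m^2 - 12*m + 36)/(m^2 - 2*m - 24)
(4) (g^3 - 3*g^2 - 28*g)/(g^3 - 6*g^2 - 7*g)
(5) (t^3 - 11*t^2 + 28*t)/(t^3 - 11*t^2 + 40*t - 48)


(1) = (l - 6)/(l + 1)
(2) = a/(a + 4)
(3) = (m - 6)/(m + 4)
(4) = (g + 4)/(g + 1)
(5) = (t^2 - 7*t)/(t^2 - 7*t + 12)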